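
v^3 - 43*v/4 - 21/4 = (v - 7/2)*(v + 1/2)*(v + 3)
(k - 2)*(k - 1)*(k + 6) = k^3 + 3*k^2 - 16*k + 12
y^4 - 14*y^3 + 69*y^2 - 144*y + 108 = (y - 6)*(y - 3)^2*(y - 2)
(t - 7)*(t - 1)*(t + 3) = t^3 - 5*t^2 - 17*t + 21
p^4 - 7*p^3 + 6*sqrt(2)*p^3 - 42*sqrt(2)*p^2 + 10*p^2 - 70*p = p*(p - 7)*(p + sqrt(2))*(p + 5*sqrt(2))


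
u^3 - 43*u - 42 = (u - 7)*(u + 1)*(u + 6)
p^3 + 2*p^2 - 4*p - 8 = (p - 2)*(p + 2)^2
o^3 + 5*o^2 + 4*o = o*(o + 1)*(o + 4)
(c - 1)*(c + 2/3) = c^2 - c/3 - 2/3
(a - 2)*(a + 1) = a^2 - a - 2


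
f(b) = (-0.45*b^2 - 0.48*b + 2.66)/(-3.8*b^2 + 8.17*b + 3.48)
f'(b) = (-0.9*b - 0.48)/(-3.8*b^2 + 8.17*b + 3.48) + (7.6*b - 8.17)*(-0.45*b^2 - 0.48*b + 2.66)/(-3.8*b^2 + 8.17*b + 3.48)^2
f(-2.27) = -0.04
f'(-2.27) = -0.08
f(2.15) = -0.13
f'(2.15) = -1.00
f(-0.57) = -1.16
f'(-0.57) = -6.01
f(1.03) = 0.21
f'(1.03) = -0.19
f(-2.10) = -0.06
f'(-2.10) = -0.09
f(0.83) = 0.26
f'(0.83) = -0.22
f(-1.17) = -0.23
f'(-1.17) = -0.40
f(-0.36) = 59.90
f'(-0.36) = -14106.32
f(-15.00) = 0.09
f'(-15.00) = -0.00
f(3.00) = 0.46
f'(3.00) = -0.56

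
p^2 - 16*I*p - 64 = (p - 8*I)^2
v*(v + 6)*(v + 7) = v^3 + 13*v^2 + 42*v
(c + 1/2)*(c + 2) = c^2 + 5*c/2 + 1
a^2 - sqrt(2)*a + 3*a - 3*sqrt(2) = (a + 3)*(a - sqrt(2))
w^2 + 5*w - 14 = (w - 2)*(w + 7)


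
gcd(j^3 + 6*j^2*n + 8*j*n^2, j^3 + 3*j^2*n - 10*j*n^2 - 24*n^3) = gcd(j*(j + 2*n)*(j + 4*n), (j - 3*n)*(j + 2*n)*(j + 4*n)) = j^2 + 6*j*n + 8*n^2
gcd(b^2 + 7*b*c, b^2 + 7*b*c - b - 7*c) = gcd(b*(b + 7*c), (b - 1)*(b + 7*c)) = b + 7*c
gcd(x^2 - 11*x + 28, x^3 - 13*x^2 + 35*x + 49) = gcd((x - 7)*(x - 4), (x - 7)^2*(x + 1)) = x - 7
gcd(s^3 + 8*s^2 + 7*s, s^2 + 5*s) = s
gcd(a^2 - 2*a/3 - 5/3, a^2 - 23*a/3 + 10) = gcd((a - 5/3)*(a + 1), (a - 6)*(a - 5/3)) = a - 5/3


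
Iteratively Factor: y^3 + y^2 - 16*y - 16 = (y + 4)*(y^2 - 3*y - 4) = (y - 4)*(y + 4)*(y + 1)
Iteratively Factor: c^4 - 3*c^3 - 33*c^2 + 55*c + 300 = (c - 5)*(c^3 + 2*c^2 - 23*c - 60) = (c - 5)^2*(c^2 + 7*c + 12) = (c - 5)^2*(c + 3)*(c + 4)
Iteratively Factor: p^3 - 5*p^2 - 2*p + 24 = (p - 3)*(p^2 - 2*p - 8) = (p - 4)*(p - 3)*(p + 2)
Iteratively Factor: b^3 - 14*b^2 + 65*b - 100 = (b - 4)*(b^2 - 10*b + 25) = (b - 5)*(b - 4)*(b - 5)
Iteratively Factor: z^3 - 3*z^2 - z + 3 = (z - 3)*(z^2 - 1) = (z - 3)*(z + 1)*(z - 1)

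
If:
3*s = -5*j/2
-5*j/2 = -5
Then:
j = 2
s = -5/3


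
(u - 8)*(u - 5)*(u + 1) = u^3 - 12*u^2 + 27*u + 40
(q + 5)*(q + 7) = q^2 + 12*q + 35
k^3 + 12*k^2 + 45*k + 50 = (k + 2)*(k + 5)^2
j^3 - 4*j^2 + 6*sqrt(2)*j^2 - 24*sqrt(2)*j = j*(j - 4)*(j + 6*sqrt(2))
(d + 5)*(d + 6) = d^2 + 11*d + 30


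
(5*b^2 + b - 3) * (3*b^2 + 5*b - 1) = 15*b^4 + 28*b^3 - 9*b^2 - 16*b + 3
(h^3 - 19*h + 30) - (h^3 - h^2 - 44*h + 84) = h^2 + 25*h - 54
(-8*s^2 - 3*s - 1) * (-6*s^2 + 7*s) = 48*s^4 - 38*s^3 - 15*s^2 - 7*s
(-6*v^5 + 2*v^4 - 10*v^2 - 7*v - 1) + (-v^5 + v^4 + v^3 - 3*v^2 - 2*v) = -7*v^5 + 3*v^4 + v^3 - 13*v^2 - 9*v - 1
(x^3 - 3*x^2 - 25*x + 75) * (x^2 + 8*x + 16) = x^5 + 5*x^4 - 33*x^3 - 173*x^2 + 200*x + 1200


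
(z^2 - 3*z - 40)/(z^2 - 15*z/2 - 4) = 2*(z + 5)/(2*z + 1)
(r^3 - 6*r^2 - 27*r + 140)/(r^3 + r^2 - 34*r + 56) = (r^2 - 2*r - 35)/(r^2 + 5*r - 14)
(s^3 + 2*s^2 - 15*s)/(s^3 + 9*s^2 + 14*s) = (s^2 + 2*s - 15)/(s^2 + 9*s + 14)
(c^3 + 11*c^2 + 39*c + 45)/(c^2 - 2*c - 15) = (c^2 + 8*c + 15)/(c - 5)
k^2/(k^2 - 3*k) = k/(k - 3)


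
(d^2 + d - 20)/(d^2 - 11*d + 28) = (d + 5)/(d - 7)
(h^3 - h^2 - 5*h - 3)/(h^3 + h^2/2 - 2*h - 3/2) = 2*(h - 3)/(2*h - 3)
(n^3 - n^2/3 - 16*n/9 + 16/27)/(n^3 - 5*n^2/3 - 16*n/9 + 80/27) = (3*n - 1)/(3*n - 5)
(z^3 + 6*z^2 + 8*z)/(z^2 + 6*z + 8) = z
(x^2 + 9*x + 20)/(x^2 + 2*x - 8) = (x + 5)/(x - 2)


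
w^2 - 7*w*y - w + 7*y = (w - 1)*(w - 7*y)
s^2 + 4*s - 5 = (s - 1)*(s + 5)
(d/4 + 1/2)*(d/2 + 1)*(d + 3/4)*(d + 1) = d^4/8 + 23*d^3/32 + 47*d^2/32 + 5*d/4 + 3/8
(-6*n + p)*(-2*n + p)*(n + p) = 12*n^3 + 4*n^2*p - 7*n*p^2 + p^3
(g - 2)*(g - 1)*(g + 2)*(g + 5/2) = g^4 + 3*g^3/2 - 13*g^2/2 - 6*g + 10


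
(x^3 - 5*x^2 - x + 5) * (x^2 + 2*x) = x^5 - 3*x^4 - 11*x^3 + 3*x^2 + 10*x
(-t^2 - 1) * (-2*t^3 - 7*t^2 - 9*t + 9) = 2*t^5 + 7*t^4 + 11*t^3 - 2*t^2 + 9*t - 9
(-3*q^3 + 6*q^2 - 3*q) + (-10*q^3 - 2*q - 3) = -13*q^3 + 6*q^2 - 5*q - 3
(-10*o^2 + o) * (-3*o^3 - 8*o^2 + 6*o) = 30*o^5 + 77*o^4 - 68*o^3 + 6*o^2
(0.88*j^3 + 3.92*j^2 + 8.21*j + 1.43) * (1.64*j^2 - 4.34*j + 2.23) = 1.4432*j^5 + 2.6096*j^4 - 1.586*j^3 - 24.5446*j^2 + 12.1021*j + 3.1889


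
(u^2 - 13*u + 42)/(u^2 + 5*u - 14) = (u^2 - 13*u + 42)/(u^2 + 5*u - 14)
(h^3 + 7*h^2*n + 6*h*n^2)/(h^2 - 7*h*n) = (h^2 + 7*h*n + 6*n^2)/(h - 7*n)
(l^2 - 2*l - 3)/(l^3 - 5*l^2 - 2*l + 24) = (l + 1)/(l^2 - 2*l - 8)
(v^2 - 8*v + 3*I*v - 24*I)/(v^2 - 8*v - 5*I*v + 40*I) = (v + 3*I)/(v - 5*I)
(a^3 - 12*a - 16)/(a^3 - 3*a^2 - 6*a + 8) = (a + 2)/(a - 1)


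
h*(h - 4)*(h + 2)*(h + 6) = h^4 + 4*h^3 - 20*h^2 - 48*h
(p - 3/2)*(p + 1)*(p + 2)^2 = p^4 + 7*p^3/2 + p^2/2 - 8*p - 6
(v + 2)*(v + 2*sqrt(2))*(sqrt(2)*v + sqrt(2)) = sqrt(2)*v^3 + 4*v^2 + 3*sqrt(2)*v^2 + 2*sqrt(2)*v + 12*v + 8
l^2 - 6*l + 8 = (l - 4)*(l - 2)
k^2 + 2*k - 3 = (k - 1)*(k + 3)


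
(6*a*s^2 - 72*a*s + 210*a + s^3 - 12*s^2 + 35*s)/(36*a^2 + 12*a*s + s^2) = (s^2 - 12*s + 35)/(6*a + s)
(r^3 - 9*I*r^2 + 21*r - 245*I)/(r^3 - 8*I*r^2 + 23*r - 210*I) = (r - 7*I)/(r - 6*I)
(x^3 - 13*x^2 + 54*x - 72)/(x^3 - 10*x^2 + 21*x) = (x^2 - 10*x + 24)/(x*(x - 7))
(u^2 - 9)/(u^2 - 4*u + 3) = (u + 3)/(u - 1)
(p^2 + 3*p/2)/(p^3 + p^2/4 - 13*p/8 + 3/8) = 4*p/(4*p^2 - 5*p + 1)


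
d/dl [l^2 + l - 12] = 2*l + 1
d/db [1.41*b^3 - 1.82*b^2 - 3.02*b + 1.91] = 4.23*b^2 - 3.64*b - 3.02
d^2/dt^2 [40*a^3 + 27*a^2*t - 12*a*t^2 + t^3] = -24*a + 6*t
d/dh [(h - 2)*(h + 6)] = 2*h + 4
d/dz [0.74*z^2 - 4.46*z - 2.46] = 1.48*z - 4.46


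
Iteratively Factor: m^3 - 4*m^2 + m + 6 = (m - 3)*(m^2 - m - 2) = (m - 3)*(m - 2)*(m + 1)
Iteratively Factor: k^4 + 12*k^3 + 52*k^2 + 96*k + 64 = (k + 4)*(k^3 + 8*k^2 + 20*k + 16) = (k + 4)^2*(k^2 + 4*k + 4) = (k + 2)*(k + 4)^2*(k + 2)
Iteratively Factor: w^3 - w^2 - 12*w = (w + 3)*(w^2 - 4*w) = (w - 4)*(w + 3)*(w)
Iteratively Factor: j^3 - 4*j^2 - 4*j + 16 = (j + 2)*(j^2 - 6*j + 8) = (j - 4)*(j + 2)*(j - 2)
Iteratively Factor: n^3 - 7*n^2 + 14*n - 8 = (n - 2)*(n^2 - 5*n + 4) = (n - 2)*(n - 1)*(n - 4)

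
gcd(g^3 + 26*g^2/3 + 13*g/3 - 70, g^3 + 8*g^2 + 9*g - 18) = g + 6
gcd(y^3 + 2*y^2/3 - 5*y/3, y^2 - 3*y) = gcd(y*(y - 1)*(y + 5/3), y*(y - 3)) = y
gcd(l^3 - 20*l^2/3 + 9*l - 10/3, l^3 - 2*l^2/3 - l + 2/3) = l^2 - 5*l/3 + 2/3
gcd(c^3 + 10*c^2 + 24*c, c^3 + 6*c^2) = c^2 + 6*c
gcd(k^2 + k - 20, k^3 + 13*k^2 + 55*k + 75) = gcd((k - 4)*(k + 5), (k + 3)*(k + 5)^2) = k + 5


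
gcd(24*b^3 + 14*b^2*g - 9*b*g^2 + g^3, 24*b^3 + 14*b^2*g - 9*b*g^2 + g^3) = 24*b^3 + 14*b^2*g - 9*b*g^2 + g^3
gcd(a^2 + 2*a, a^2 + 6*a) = a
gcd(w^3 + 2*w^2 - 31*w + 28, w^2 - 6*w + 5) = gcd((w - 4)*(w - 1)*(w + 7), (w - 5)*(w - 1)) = w - 1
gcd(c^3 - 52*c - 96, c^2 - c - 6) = c + 2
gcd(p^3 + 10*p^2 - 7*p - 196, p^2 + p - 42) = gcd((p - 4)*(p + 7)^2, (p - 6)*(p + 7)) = p + 7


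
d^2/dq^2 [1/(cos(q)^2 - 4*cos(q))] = (-(1 - cos(2*q))^2 - 15*cos(q) - 9*cos(2*q) + 3*cos(3*q) + 27)/((cos(q) - 4)^3*cos(q)^3)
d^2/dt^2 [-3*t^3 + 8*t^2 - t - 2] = 16 - 18*t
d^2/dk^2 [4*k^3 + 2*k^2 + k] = 24*k + 4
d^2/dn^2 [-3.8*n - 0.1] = 0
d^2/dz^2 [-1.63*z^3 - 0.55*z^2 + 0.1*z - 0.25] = -9.78*z - 1.1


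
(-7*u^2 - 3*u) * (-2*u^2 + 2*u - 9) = 14*u^4 - 8*u^3 + 57*u^2 + 27*u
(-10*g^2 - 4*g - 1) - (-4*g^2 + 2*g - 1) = -6*g^2 - 6*g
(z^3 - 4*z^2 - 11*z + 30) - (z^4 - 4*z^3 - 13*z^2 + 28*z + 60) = -z^4 + 5*z^3 + 9*z^2 - 39*z - 30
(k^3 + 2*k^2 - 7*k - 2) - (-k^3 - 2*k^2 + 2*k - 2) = 2*k^3 + 4*k^2 - 9*k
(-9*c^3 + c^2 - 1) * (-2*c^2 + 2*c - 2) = 18*c^5 - 20*c^4 + 20*c^3 - 2*c + 2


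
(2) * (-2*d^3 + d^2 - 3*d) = -4*d^3 + 2*d^2 - 6*d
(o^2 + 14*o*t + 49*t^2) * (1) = o^2 + 14*o*t + 49*t^2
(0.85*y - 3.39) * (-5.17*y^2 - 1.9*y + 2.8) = -4.3945*y^3 + 15.9113*y^2 + 8.821*y - 9.492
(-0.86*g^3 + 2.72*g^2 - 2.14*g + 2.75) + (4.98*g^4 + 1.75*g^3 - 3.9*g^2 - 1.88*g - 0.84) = 4.98*g^4 + 0.89*g^3 - 1.18*g^2 - 4.02*g + 1.91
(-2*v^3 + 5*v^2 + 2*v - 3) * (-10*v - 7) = 20*v^4 - 36*v^3 - 55*v^2 + 16*v + 21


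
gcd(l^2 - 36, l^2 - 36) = l^2 - 36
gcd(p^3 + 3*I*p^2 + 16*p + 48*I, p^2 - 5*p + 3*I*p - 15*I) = p + 3*I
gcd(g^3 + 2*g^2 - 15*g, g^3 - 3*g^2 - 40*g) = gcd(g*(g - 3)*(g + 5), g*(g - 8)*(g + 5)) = g^2 + 5*g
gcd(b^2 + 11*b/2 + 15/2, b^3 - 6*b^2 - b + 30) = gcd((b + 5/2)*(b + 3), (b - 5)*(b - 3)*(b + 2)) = 1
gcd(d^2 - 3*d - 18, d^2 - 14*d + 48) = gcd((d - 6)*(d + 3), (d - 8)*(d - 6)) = d - 6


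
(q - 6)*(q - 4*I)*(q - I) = q^3 - 6*q^2 - 5*I*q^2 - 4*q + 30*I*q + 24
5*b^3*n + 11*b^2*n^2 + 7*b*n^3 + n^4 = n*(b + n)^2*(5*b + n)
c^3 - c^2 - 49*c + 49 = (c - 7)*(c - 1)*(c + 7)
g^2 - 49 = (g - 7)*(g + 7)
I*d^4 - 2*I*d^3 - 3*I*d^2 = d^2*(d - 3)*(I*d + I)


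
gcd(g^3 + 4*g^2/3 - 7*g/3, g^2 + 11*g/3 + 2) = 1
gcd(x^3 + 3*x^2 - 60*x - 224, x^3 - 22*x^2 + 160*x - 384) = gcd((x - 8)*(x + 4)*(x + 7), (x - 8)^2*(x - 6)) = x - 8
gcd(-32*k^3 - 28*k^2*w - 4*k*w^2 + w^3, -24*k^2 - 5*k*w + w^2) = -8*k + w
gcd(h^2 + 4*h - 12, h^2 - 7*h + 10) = h - 2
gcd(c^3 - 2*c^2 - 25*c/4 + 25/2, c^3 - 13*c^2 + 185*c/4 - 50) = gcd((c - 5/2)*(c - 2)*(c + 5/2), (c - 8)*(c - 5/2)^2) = c - 5/2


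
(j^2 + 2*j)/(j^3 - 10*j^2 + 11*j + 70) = j/(j^2 - 12*j + 35)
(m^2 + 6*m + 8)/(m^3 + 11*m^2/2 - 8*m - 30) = 2*(m + 4)/(2*m^2 + 7*m - 30)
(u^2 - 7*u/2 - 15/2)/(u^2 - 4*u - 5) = (u + 3/2)/(u + 1)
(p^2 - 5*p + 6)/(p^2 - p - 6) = (p - 2)/(p + 2)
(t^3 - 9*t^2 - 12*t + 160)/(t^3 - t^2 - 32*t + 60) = (t^2 - 4*t - 32)/(t^2 + 4*t - 12)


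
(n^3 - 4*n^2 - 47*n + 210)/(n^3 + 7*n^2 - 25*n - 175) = (n - 6)/(n + 5)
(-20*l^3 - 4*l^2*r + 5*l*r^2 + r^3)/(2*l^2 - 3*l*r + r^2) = (10*l^2 + 7*l*r + r^2)/(-l + r)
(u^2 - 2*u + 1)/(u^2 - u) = (u - 1)/u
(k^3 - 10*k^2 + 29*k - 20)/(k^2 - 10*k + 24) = (k^2 - 6*k + 5)/(k - 6)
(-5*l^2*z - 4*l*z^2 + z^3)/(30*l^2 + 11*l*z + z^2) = z*(-5*l^2 - 4*l*z + z^2)/(30*l^2 + 11*l*z + z^2)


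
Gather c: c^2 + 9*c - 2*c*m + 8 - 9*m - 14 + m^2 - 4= c^2 + c*(9 - 2*m) + m^2 - 9*m - 10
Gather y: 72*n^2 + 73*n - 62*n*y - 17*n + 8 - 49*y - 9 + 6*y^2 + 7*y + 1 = 72*n^2 + 56*n + 6*y^2 + y*(-62*n - 42)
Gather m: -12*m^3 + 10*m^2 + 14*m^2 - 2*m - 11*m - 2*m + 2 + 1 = -12*m^3 + 24*m^2 - 15*m + 3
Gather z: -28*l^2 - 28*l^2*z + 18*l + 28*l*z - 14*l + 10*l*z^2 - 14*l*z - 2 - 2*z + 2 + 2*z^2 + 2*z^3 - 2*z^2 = -28*l^2 + 10*l*z^2 + 4*l + 2*z^3 + z*(-28*l^2 + 14*l - 2)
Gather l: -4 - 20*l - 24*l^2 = -24*l^2 - 20*l - 4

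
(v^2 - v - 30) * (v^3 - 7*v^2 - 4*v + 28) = v^5 - 8*v^4 - 27*v^3 + 242*v^2 + 92*v - 840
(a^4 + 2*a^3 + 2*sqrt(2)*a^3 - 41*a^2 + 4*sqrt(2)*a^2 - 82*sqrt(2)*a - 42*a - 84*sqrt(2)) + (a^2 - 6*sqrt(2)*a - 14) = a^4 + 2*a^3 + 2*sqrt(2)*a^3 - 40*a^2 + 4*sqrt(2)*a^2 - 88*sqrt(2)*a - 42*a - 84*sqrt(2) - 14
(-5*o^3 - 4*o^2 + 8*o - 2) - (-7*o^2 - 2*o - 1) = -5*o^3 + 3*o^2 + 10*o - 1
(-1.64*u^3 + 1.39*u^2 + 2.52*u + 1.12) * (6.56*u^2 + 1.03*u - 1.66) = -10.7584*u^5 + 7.4292*u^4 + 20.6853*u^3 + 7.6354*u^2 - 3.0296*u - 1.8592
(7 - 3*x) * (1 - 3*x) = 9*x^2 - 24*x + 7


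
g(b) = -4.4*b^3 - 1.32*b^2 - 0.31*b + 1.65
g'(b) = -13.2*b^2 - 2.64*b - 0.31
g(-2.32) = 50.21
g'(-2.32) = -65.23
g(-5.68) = 767.13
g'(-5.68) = -411.18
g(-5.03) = 529.77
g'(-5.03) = -321.00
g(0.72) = -0.90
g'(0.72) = -9.05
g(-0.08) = 1.67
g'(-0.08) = -0.18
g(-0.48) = 1.98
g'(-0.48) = -2.08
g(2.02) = -40.63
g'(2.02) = -59.50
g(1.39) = -13.15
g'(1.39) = -29.48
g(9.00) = -3315.66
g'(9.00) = -1093.27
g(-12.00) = 7418.49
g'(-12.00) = -1869.43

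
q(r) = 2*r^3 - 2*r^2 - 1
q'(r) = 6*r^2 - 4*r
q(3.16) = 42.14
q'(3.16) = 47.27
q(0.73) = -1.29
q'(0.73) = 0.28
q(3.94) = 90.28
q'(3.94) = 77.38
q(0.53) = -1.26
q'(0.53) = -0.43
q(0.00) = -1.00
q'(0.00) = 0.00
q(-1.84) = -20.23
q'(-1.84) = 27.67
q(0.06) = -1.01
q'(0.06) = -0.22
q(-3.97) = -157.66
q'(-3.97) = 110.45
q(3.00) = 35.00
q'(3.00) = 42.00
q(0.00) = -1.00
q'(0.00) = 0.00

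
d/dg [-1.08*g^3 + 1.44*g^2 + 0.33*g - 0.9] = -3.24*g^2 + 2.88*g + 0.33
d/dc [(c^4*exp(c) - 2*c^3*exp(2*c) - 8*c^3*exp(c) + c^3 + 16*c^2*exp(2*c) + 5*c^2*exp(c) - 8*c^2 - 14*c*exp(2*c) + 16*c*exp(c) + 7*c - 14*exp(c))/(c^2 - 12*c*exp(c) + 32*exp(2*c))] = ((c^2 - 12*c*exp(c) + 32*exp(2*c))*(c^4*exp(c) - 4*c^3*exp(2*c) - 4*c^3*exp(c) + 26*c^2*exp(2*c) - 19*c^2*exp(c) + 3*c^2 + 4*c*exp(2*c) + 26*c*exp(c) - 16*c - 14*exp(2*c) + 2*exp(c) + 7) + 2*(6*c*exp(c) - c - 32*exp(2*c) + 6*exp(c))*(c^4*exp(c) - 2*c^3*exp(2*c) - 8*c^3*exp(c) + c^3 + 16*c^2*exp(2*c) + 5*c^2*exp(c) - 8*c^2 - 14*c*exp(2*c) + 16*c*exp(c) + 7*c - 14*exp(c)))/(c^2 - 12*c*exp(c) + 32*exp(2*c))^2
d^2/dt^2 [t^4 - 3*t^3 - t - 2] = 6*t*(2*t - 3)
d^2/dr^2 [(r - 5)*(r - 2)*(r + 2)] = 6*r - 10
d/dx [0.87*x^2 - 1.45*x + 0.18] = 1.74*x - 1.45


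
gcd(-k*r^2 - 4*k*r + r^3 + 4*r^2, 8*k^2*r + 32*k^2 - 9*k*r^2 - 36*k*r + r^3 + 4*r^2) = -k*r - 4*k + r^2 + 4*r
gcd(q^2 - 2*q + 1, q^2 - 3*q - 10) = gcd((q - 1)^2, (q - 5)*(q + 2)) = 1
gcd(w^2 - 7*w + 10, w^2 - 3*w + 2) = w - 2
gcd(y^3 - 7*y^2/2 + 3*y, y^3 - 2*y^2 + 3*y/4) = y^2 - 3*y/2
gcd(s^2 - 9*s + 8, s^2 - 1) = s - 1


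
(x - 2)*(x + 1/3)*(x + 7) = x^3 + 16*x^2/3 - 37*x/3 - 14/3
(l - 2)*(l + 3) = l^2 + l - 6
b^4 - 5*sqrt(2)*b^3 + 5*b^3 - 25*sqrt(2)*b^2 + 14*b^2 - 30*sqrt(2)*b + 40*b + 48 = (b + 2)*(b + 3)*(b - 4*sqrt(2))*(b - sqrt(2))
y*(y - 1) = y^2 - y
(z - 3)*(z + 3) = z^2 - 9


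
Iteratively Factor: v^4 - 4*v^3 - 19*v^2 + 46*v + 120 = (v + 3)*(v^3 - 7*v^2 + 2*v + 40) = (v - 5)*(v + 3)*(v^2 - 2*v - 8) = (v - 5)*(v + 2)*(v + 3)*(v - 4)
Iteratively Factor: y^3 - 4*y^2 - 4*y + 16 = (y + 2)*(y^2 - 6*y + 8) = (y - 4)*(y + 2)*(y - 2)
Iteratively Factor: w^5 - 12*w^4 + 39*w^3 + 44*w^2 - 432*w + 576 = (w - 3)*(w^4 - 9*w^3 + 12*w^2 + 80*w - 192) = (w - 4)*(w - 3)*(w^3 - 5*w^2 - 8*w + 48) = (w - 4)^2*(w - 3)*(w^2 - w - 12) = (w - 4)^2*(w - 3)*(w + 3)*(w - 4)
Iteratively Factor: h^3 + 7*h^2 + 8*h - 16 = (h + 4)*(h^2 + 3*h - 4) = (h + 4)^2*(h - 1)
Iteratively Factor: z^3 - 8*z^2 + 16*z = (z - 4)*(z^2 - 4*z) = z*(z - 4)*(z - 4)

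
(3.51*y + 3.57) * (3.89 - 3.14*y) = -11.0214*y^2 + 2.4441*y + 13.8873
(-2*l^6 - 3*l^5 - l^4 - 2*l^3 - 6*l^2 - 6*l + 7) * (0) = 0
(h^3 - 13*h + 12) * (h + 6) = h^4 + 6*h^3 - 13*h^2 - 66*h + 72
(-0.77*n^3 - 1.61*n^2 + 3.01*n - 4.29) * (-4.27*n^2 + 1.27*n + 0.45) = 3.2879*n^5 + 5.8968*n^4 - 15.2439*n^3 + 21.4165*n^2 - 4.0938*n - 1.9305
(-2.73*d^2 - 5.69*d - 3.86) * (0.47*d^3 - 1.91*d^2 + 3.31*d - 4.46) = -1.2831*d^5 + 2.54*d^4 + 0.0174000000000003*d^3 + 0.714500000000001*d^2 + 12.6008*d + 17.2156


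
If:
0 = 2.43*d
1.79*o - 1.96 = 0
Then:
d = 0.00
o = 1.09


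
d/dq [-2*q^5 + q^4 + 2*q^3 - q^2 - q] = -10*q^4 + 4*q^3 + 6*q^2 - 2*q - 1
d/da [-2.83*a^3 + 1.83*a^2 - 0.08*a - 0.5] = -8.49*a^2 + 3.66*a - 0.08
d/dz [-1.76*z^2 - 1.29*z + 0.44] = -3.52*z - 1.29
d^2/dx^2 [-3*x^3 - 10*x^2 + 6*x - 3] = -18*x - 20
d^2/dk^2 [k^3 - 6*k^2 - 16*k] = 6*k - 12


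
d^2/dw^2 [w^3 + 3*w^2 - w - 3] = 6*w + 6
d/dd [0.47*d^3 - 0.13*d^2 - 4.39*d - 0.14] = 1.41*d^2 - 0.26*d - 4.39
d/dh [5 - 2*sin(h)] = -2*cos(h)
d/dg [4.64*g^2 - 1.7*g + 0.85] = 9.28*g - 1.7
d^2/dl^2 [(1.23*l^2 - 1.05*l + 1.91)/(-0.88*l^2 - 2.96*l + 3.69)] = (-8.88178419700125e-16*l^4 + 8.034048*l^3 - 32.83896*l^2 - 9.393648*l - 56.432182)/(0.681472*l^6 + 6.876672*l^5 + 14.558016*l^4 - 31.735936*l^3 - 61.044408*l^2 + 120.910968*l - 50.243409)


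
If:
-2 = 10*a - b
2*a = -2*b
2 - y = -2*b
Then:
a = -2/11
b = 2/11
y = 26/11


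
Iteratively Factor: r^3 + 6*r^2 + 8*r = (r)*(r^2 + 6*r + 8) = r*(r + 2)*(r + 4)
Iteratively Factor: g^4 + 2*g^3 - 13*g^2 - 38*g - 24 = (g - 4)*(g^3 + 6*g^2 + 11*g + 6) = (g - 4)*(g + 2)*(g^2 + 4*g + 3) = (g - 4)*(g + 2)*(g + 3)*(g + 1)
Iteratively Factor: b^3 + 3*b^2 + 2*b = (b + 1)*(b^2 + 2*b) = (b + 1)*(b + 2)*(b)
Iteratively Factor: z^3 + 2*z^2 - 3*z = (z)*(z^2 + 2*z - 3) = z*(z + 3)*(z - 1)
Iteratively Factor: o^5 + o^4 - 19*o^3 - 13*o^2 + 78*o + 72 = (o + 1)*(o^4 - 19*o^2 + 6*o + 72) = (o - 3)*(o + 1)*(o^3 + 3*o^2 - 10*o - 24) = (o - 3)*(o + 1)*(o + 4)*(o^2 - o - 6) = (o - 3)^2*(o + 1)*(o + 4)*(o + 2)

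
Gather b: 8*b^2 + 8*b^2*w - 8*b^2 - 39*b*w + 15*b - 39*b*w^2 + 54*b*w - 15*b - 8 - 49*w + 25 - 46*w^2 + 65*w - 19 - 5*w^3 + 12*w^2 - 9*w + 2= 8*b^2*w + b*(-39*w^2 + 15*w) - 5*w^3 - 34*w^2 + 7*w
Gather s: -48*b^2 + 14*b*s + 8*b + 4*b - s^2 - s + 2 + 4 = -48*b^2 + 12*b - s^2 + s*(14*b - 1) + 6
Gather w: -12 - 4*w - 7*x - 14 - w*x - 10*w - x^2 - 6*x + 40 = w*(-x - 14) - x^2 - 13*x + 14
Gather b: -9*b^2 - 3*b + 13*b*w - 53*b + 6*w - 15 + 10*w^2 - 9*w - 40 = -9*b^2 + b*(13*w - 56) + 10*w^2 - 3*w - 55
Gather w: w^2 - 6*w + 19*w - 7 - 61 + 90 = w^2 + 13*w + 22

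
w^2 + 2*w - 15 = (w - 3)*(w + 5)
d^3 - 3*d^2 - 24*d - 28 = (d - 7)*(d + 2)^2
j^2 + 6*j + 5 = (j + 1)*(j + 5)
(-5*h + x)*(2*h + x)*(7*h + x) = -70*h^3 - 31*h^2*x + 4*h*x^2 + x^3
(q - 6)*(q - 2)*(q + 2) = q^3 - 6*q^2 - 4*q + 24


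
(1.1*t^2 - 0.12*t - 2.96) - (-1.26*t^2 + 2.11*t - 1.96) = 2.36*t^2 - 2.23*t - 1.0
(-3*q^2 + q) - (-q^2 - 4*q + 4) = -2*q^2 + 5*q - 4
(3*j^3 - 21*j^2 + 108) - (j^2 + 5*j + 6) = 3*j^3 - 22*j^2 - 5*j + 102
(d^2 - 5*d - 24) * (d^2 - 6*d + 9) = d^4 - 11*d^3 + 15*d^2 + 99*d - 216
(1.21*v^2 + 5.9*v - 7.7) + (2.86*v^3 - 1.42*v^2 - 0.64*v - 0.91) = 2.86*v^3 - 0.21*v^2 + 5.26*v - 8.61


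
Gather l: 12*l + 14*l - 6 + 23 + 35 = 26*l + 52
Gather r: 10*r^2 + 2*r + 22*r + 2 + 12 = 10*r^2 + 24*r + 14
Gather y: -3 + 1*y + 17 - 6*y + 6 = 20 - 5*y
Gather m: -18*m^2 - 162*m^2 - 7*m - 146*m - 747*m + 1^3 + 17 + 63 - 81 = -180*m^2 - 900*m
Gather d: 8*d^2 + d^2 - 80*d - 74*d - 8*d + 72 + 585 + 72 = 9*d^2 - 162*d + 729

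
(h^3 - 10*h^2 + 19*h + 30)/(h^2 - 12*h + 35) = (h^2 - 5*h - 6)/(h - 7)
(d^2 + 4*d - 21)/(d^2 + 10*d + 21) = (d - 3)/(d + 3)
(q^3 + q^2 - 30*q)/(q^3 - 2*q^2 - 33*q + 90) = q/(q - 3)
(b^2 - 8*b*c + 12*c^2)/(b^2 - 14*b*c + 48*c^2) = (b - 2*c)/(b - 8*c)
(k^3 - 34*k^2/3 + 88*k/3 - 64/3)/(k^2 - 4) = (3*k^2 - 28*k + 32)/(3*(k + 2))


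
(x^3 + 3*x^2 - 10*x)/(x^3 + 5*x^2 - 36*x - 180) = x*(x - 2)/(x^2 - 36)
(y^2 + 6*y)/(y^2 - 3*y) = (y + 6)/(y - 3)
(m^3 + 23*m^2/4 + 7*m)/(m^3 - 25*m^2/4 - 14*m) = (m + 4)/(m - 8)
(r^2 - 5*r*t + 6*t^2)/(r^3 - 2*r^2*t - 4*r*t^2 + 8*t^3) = (r - 3*t)/(r^2 - 4*t^2)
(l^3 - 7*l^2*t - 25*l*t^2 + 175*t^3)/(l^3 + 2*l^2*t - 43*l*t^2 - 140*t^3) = (l - 5*t)/(l + 4*t)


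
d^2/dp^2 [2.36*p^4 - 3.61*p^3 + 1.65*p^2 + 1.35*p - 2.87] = 28.32*p^2 - 21.66*p + 3.3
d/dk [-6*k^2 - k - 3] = -12*k - 1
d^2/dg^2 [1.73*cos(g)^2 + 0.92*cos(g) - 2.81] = -0.92*cos(g) - 3.46*cos(2*g)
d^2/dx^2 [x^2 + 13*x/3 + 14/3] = 2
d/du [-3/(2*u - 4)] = 3/(2*(u - 2)^2)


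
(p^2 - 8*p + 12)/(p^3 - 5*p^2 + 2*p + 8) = (p - 6)/(p^2 - 3*p - 4)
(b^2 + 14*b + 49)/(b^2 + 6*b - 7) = (b + 7)/(b - 1)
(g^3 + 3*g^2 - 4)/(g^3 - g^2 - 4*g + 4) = (g + 2)/(g - 2)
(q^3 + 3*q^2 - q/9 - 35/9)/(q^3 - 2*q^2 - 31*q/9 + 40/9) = (3*q + 7)/(3*q - 8)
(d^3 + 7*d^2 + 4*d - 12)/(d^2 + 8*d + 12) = d - 1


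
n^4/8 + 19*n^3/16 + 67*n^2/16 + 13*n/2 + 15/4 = (n/4 + 1/2)*(n/2 + 1)*(n + 5/2)*(n + 3)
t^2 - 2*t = t*(t - 2)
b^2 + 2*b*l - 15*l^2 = (b - 3*l)*(b + 5*l)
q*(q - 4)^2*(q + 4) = q^4 - 4*q^3 - 16*q^2 + 64*q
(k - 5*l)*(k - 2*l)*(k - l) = k^3 - 8*k^2*l + 17*k*l^2 - 10*l^3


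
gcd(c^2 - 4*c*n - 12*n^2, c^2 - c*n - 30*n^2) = c - 6*n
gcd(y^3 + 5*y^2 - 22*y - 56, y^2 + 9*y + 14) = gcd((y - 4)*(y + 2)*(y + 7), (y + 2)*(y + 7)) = y^2 + 9*y + 14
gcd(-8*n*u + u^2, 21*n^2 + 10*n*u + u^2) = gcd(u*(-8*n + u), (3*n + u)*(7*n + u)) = 1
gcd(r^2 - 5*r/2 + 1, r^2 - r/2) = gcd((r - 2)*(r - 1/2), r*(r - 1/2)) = r - 1/2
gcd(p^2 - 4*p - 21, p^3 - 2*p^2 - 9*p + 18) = p + 3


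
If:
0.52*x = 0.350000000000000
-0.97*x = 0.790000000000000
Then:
No Solution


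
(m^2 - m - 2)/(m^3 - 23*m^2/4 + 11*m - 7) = 4*(m + 1)/(4*m^2 - 15*m + 14)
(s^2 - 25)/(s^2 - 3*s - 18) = (25 - s^2)/(-s^2 + 3*s + 18)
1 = 1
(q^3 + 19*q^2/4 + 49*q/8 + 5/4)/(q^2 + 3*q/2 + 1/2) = (8*q^3 + 38*q^2 + 49*q + 10)/(4*(2*q^2 + 3*q + 1))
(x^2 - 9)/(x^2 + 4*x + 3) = (x - 3)/(x + 1)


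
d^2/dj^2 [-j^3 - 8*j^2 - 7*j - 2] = -6*j - 16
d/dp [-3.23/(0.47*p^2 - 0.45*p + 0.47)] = (3.0362*p - 1.4535)/(0.47*p^2 - 0.45*p + 0.47)^2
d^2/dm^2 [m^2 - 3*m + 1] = 2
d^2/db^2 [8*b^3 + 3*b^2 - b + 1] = 48*b + 6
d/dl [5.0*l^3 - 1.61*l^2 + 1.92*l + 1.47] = 15.0*l^2 - 3.22*l + 1.92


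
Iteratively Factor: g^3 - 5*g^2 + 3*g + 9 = (g + 1)*(g^2 - 6*g + 9) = (g - 3)*(g + 1)*(g - 3)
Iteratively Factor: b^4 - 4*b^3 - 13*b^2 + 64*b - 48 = (b + 4)*(b^3 - 8*b^2 + 19*b - 12) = (b - 3)*(b + 4)*(b^2 - 5*b + 4) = (b - 4)*(b - 3)*(b + 4)*(b - 1)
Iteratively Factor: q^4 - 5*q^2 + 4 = (q - 2)*(q^3 + 2*q^2 - q - 2) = (q - 2)*(q + 2)*(q^2 - 1) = (q - 2)*(q + 1)*(q + 2)*(q - 1)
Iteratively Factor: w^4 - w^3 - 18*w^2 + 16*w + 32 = (w + 4)*(w^3 - 5*w^2 + 2*w + 8) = (w - 2)*(w + 4)*(w^2 - 3*w - 4) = (w - 4)*(w - 2)*(w + 4)*(w + 1)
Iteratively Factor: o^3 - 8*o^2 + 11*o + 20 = (o - 4)*(o^2 - 4*o - 5) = (o - 5)*(o - 4)*(o + 1)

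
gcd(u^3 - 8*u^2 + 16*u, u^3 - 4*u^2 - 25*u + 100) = u - 4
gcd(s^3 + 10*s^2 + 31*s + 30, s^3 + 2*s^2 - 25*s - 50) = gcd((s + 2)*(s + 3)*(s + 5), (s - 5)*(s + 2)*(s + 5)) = s^2 + 7*s + 10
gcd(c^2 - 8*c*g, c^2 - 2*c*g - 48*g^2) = c - 8*g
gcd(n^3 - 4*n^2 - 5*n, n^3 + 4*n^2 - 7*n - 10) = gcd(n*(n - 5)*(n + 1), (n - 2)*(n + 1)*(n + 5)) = n + 1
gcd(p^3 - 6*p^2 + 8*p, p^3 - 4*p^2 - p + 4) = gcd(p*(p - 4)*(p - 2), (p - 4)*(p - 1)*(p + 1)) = p - 4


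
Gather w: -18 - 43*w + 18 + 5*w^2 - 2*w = 5*w^2 - 45*w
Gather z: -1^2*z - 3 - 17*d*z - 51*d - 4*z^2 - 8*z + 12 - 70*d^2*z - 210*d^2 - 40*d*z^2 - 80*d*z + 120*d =-210*d^2 + 69*d + z^2*(-40*d - 4) + z*(-70*d^2 - 97*d - 9) + 9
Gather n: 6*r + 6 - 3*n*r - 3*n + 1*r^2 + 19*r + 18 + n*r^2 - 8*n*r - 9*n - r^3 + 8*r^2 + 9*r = n*(r^2 - 11*r - 12) - r^3 + 9*r^2 + 34*r + 24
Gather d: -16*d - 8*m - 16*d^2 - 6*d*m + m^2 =-16*d^2 + d*(-6*m - 16) + m^2 - 8*m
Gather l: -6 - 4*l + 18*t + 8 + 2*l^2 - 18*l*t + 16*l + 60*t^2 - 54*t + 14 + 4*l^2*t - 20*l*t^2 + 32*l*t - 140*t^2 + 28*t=l^2*(4*t + 2) + l*(-20*t^2 + 14*t + 12) - 80*t^2 - 8*t + 16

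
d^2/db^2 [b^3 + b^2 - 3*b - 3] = 6*b + 2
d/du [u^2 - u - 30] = 2*u - 1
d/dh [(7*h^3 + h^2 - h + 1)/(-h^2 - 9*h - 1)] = (-7*h^4 - 126*h^3 - 31*h^2 + 10)/(h^4 + 18*h^3 + 83*h^2 + 18*h + 1)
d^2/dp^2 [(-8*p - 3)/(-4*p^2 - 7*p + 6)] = 2*((8*p + 3)*(8*p + 7)^2 - 4*(24*p + 17)*(4*p^2 + 7*p - 6))/(4*p^2 + 7*p - 6)^3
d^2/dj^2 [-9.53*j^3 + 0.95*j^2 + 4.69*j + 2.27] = 1.9 - 57.18*j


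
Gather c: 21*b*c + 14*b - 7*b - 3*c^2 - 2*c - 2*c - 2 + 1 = 7*b - 3*c^2 + c*(21*b - 4) - 1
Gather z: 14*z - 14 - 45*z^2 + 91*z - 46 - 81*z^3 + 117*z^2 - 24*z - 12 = -81*z^3 + 72*z^2 + 81*z - 72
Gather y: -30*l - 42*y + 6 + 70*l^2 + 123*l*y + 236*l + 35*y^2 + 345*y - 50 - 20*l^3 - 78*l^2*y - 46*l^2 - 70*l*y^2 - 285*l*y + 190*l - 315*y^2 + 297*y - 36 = -20*l^3 + 24*l^2 + 396*l + y^2*(-70*l - 280) + y*(-78*l^2 - 162*l + 600) - 80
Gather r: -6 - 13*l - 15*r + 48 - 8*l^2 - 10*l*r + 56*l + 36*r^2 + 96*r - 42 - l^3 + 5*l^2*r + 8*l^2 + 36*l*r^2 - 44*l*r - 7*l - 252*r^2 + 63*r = -l^3 + 36*l + r^2*(36*l - 216) + r*(5*l^2 - 54*l + 144)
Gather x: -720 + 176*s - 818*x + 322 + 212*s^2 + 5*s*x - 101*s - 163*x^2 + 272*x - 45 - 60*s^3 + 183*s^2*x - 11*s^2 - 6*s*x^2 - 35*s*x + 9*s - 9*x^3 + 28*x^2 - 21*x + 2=-60*s^3 + 201*s^2 + 84*s - 9*x^3 + x^2*(-6*s - 135) + x*(183*s^2 - 30*s - 567) - 441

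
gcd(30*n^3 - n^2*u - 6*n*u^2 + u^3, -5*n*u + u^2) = -5*n + u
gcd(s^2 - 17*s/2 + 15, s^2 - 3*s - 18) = s - 6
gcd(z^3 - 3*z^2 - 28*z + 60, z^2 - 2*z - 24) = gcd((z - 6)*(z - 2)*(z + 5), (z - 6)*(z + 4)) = z - 6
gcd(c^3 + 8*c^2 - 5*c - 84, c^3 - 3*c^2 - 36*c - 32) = c + 4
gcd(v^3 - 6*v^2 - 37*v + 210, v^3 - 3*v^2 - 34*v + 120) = v^2 + v - 30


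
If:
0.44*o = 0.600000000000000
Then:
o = 1.36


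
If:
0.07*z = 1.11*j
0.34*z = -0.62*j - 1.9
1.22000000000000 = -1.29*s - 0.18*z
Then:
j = -0.32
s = -0.25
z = -5.01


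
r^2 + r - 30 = (r - 5)*(r + 6)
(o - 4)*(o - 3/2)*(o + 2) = o^3 - 7*o^2/2 - 5*o + 12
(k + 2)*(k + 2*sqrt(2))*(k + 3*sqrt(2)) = k^3 + 2*k^2 + 5*sqrt(2)*k^2 + 12*k + 10*sqrt(2)*k + 24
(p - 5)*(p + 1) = p^2 - 4*p - 5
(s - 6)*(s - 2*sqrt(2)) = s^2 - 6*s - 2*sqrt(2)*s + 12*sqrt(2)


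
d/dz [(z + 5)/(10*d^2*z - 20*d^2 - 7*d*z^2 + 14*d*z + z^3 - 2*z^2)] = (10*d^2*z - 20*d^2 - 7*d*z^2 + 14*d*z + z^3 - 2*z^2 - (z + 5)*(10*d^2 - 14*d*z + 14*d + 3*z^2 - 4*z))/(10*d^2*z - 20*d^2 - 7*d*z^2 + 14*d*z + z^3 - 2*z^2)^2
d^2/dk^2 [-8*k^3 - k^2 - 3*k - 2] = -48*k - 2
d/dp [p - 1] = 1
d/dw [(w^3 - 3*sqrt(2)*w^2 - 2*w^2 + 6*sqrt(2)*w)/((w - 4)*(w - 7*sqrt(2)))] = (w^4 - 14*sqrt(2)*w^3 - 8*w^3 + 50*w^2 + 104*sqrt(2)*w^2 - 336*w - 112*sqrt(2)*w + 336)/(w^4 - 14*sqrt(2)*w^3 - 8*w^3 + 114*w^2 + 112*sqrt(2)*w^2 - 784*w - 224*sqrt(2)*w + 1568)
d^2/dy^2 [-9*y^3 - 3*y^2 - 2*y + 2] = -54*y - 6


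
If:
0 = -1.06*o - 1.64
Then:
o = -1.55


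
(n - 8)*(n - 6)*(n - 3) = n^3 - 17*n^2 + 90*n - 144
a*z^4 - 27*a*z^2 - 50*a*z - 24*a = (z - 6)*(z + 1)*(z + 4)*(a*z + a)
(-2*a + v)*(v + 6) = -2*a*v - 12*a + v^2 + 6*v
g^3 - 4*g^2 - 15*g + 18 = (g - 6)*(g - 1)*(g + 3)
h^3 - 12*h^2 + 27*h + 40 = (h - 8)*(h - 5)*(h + 1)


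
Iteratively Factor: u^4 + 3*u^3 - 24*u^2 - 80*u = (u + 4)*(u^3 - u^2 - 20*u) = (u + 4)^2*(u^2 - 5*u) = (u - 5)*(u + 4)^2*(u)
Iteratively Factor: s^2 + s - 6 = (s + 3)*(s - 2)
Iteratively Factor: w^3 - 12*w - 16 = (w + 2)*(w^2 - 2*w - 8) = (w - 4)*(w + 2)*(w + 2)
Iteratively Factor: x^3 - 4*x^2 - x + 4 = (x - 4)*(x^2 - 1) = (x - 4)*(x + 1)*(x - 1)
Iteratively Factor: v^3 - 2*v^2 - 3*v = (v + 1)*(v^2 - 3*v) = v*(v + 1)*(v - 3)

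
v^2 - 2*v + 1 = (v - 1)^2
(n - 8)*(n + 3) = n^2 - 5*n - 24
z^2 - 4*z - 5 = (z - 5)*(z + 1)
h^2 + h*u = h*(h + u)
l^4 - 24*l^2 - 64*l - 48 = (l - 6)*(l + 2)^3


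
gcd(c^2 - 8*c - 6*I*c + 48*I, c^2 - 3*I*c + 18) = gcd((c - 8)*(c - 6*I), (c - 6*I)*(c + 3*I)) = c - 6*I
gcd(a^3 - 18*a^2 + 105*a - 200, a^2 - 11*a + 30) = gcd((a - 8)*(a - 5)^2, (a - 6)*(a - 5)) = a - 5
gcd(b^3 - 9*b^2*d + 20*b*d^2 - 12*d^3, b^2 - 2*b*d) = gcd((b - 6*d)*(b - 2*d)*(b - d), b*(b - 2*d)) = b - 2*d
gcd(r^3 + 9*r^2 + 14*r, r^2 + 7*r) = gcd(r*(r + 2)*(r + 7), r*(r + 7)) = r^2 + 7*r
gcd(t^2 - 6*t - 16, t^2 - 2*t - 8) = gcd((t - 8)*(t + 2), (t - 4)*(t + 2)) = t + 2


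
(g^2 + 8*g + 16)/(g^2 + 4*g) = (g + 4)/g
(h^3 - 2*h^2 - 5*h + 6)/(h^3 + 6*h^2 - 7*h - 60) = (h^2 + h - 2)/(h^2 + 9*h + 20)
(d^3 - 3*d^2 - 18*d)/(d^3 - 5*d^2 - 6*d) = (d + 3)/(d + 1)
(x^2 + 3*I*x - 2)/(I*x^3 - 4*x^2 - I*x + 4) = (x^2 + 3*I*x - 2)/(I*x^3 - 4*x^2 - I*x + 4)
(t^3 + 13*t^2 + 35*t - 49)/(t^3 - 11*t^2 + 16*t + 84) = (t^3 + 13*t^2 + 35*t - 49)/(t^3 - 11*t^2 + 16*t + 84)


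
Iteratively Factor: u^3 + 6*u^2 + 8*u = (u + 4)*(u^2 + 2*u) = u*(u + 4)*(u + 2)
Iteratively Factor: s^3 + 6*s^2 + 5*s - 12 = (s - 1)*(s^2 + 7*s + 12) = (s - 1)*(s + 4)*(s + 3)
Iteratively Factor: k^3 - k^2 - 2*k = (k)*(k^2 - k - 2) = k*(k - 2)*(k + 1)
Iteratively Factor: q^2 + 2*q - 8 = (q + 4)*(q - 2)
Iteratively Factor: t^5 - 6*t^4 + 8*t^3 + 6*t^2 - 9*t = (t - 3)*(t^4 - 3*t^3 - t^2 + 3*t) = (t - 3)*(t - 1)*(t^3 - 2*t^2 - 3*t) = (t - 3)*(t - 1)*(t + 1)*(t^2 - 3*t) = (t - 3)^2*(t - 1)*(t + 1)*(t)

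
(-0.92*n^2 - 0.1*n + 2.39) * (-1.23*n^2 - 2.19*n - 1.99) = 1.1316*n^4 + 2.1378*n^3 - 0.8899*n^2 - 5.0351*n - 4.7561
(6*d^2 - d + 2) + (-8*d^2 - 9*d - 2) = -2*d^2 - 10*d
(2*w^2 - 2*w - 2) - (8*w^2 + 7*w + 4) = -6*w^2 - 9*w - 6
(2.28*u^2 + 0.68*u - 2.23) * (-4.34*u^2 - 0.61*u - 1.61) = -9.8952*u^4 - 4.342*u^3 + 5.5926*u^2 + 0.2655*u + 3.5903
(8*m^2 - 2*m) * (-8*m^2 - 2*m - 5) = -64*m^4 - 36*m^2 + 10*m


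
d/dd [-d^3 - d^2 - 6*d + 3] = -3*d^2 - 2*d - 6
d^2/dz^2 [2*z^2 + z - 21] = 4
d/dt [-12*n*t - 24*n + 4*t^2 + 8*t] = -12*n + 8*t + 8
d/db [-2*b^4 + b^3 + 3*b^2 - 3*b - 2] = -8*b^3 + 3*b^2 + 6*b - 3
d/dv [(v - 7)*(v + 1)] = 2*v - 6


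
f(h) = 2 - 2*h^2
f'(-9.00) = 36.00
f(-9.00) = -160.00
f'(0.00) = 0.00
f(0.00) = 2.00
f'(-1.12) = 4.48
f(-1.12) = -0.51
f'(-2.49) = 9.96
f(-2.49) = -10.40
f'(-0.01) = 0.04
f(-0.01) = 2.00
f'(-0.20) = 0.80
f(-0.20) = 1.92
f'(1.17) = -4.68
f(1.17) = -0.74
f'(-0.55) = 2.20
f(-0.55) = 1.40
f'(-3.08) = 12.32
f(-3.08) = -16.97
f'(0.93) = -3.72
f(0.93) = 0.27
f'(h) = -4*h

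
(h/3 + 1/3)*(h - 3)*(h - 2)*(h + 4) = h^4/3 - 5*h^2 + 10*h/3 + 8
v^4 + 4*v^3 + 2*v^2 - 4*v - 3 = (v - 1)*(v + 1)^2*(v + 3)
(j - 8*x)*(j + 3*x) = j^2 - 5*j*x - 24*x^2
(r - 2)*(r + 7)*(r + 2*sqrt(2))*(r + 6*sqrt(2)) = r^4 + 5*r^3 + 8*sqrt(2)*r^3 + 10*r^2 + 40*sqrt(2)*r^2 - 112*sqrt(2)*r + 120*r - 336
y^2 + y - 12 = (y - 3)*(y + 4)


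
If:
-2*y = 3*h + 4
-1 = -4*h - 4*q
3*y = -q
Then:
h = -23/22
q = 57/44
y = -19/44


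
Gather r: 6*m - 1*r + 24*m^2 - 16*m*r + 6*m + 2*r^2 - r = 24*m^2 + 12*m + 2*r^2 + r*(-16*m - 2)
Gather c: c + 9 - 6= c + 3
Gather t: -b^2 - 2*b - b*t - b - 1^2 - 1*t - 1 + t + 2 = -b^2 - b*t - 3*b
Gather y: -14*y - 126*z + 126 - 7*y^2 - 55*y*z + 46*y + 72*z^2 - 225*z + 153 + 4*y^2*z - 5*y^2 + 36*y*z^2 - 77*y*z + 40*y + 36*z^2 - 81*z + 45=y^2*(4*z - 12) + y*(36*z^2 - 132*z + 72) + 108*z^2 - 432*z + 324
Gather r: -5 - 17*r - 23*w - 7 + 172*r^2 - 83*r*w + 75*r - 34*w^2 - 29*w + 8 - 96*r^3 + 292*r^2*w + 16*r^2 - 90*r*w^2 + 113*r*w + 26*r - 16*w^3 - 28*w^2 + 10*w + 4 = -96*r^3 + r^2*(292*w + 188) + r*(-90*w^2 + 30*w + 84) - 16*w^3 - 62*w^2 - 42*w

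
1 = 1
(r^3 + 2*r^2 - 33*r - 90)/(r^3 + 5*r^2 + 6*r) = (r^2 - r - 30)/(r*(r + 2))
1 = 1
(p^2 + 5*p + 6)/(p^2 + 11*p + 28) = (p^2 + 5*p + 6)/(p^2 + 11*p + 28)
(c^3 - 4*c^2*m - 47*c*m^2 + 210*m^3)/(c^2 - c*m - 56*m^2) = (c^2 - 11*c*m + 30*m^2)/(c - 8*m)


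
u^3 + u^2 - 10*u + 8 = (u - 2)*(u - 1)*(u + 4)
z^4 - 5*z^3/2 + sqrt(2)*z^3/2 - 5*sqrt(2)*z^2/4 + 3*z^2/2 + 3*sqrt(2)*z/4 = z*(z - 3/2)*(z - 1)*(z + sqrt(2)/2)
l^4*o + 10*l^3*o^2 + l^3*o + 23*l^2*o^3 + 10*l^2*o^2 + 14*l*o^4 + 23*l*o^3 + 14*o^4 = (l + o)*(l + 2*o)*(l + 7*o)*(l*o + o)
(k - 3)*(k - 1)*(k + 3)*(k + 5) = k^4 + 4*k^3 - 14*k^2 - 36*k + 45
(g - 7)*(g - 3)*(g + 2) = g^3 - 8*g^2 + g + 42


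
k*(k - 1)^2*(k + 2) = k^4 - 3*k^2 + 2*k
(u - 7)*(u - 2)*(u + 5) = u^3 - 4*u^2 - 31*u + 70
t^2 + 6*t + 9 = (t + 3)^2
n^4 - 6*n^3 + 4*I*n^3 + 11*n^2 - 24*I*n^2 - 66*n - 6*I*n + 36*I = (n - 6)*(n - I)^2*(n + 6*I)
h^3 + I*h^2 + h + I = (h - I)*(h + I)^2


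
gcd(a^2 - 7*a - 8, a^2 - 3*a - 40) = a - 8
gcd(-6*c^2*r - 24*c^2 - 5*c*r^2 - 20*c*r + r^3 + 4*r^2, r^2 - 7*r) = 1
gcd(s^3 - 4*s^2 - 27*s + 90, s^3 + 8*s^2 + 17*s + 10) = s + 5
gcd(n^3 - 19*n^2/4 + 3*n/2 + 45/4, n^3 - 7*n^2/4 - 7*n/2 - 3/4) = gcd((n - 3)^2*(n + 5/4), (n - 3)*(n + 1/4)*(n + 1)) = n - 3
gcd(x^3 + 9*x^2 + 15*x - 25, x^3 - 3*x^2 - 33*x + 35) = x^2 + 4*x - 5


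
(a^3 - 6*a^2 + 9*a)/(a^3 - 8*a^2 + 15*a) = (a - 3)/(a - 5)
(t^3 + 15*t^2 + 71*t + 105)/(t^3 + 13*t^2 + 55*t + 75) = (t + 7)/(t + 5)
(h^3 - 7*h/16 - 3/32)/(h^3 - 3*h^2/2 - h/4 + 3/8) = (16*h^2 - 8*h - 3)/(4*(4*h^2 - 8*h + 3))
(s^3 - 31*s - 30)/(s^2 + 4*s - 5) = (s^2 - 5*s - 6)/(s - 1)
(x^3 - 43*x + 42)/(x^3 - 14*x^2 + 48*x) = (x^2 + 6*x - 7)/(x*(x - 8))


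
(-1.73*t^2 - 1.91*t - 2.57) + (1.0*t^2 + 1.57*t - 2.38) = -0.73*t^2 - 0.34*t - 4.95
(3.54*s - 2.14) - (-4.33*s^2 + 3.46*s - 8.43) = 4.33*s^2 + 0.0800000000000001*s + 6.29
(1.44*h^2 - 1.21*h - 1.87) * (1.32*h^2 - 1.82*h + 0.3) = 1.9008*h^4 - 4.218*h^3 + 0.1658*h^2 + 3.0404*h - 0.561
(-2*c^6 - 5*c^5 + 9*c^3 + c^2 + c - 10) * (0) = 0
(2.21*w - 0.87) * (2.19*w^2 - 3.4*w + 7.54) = 4.8399*w^3 - 9.4193*w^2 + 19.6214*w - 6.5598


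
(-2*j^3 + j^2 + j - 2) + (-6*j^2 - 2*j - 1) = -2*j^3 - 5*j^2 - j - 3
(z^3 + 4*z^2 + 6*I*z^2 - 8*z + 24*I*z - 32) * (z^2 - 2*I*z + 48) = z^5 + 4*z^4 + 4*I*z^4 + 52*z^3 + 16*I*z^3 + 208*z^2 + 304*I*z^2 - 384*z + 1216*I*z - 1536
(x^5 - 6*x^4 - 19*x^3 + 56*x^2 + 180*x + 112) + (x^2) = x^5 - 6*x^4 - 19*x^3 + 57*x^2 + 180*x + 112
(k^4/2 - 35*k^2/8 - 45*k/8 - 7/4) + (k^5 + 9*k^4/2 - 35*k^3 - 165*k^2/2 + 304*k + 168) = k^5 + 5*k^4 - 35*k^3 - 695*k^2/8 + 2387*k/8 + 665/4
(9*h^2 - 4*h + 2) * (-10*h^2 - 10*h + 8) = -90*h^4 - 50*h^3 + 92*h^2 - 52*h + 16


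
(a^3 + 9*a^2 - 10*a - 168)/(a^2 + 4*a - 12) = (a^2 + 3*a - 28)/(a - 2)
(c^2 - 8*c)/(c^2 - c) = (c - 8)/(c - 1)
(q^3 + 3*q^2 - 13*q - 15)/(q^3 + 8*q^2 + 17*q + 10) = (q - 3)/(q + 2)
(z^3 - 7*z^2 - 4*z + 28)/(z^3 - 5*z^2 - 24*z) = (-z^3 + 7*z^2 + 4*z - 28)/(z*(-z^2 + 5*z + 24))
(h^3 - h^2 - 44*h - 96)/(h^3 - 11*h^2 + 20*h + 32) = (h^2 + 7*h + 12)/(h^2 - 3*h - 4)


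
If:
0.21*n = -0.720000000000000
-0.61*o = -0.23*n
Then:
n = -3.43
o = -1.29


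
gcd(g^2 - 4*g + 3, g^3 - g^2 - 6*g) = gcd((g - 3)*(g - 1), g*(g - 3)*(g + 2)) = g - 3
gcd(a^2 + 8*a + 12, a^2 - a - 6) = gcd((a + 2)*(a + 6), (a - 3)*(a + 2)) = a + 2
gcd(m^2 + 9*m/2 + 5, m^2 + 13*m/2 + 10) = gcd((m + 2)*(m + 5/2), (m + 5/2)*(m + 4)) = m + 5/2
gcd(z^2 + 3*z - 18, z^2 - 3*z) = z - 3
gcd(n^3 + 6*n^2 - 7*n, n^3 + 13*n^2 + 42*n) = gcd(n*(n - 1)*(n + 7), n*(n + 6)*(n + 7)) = n^2 + 7*n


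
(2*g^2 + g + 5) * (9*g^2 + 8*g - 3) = 18*g^4 + 25*g^3 + 47*g^2 + 37*g - 15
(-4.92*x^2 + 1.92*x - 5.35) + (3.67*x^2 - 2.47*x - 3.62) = -1.25*x^2 - 0.55*x - 8.97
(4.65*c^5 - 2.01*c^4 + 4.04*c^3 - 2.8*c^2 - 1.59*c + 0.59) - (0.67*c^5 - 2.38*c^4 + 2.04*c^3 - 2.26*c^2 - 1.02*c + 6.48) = 3.98*c^5 + 0.37*c^4 + 2.0*c^3 - 0.54*c^2 - 0.57*c - 5.89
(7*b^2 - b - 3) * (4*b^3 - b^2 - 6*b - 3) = 28*b^5 - 11*b^4 - 53*b^3 - 12*b^2 + 21*b + 9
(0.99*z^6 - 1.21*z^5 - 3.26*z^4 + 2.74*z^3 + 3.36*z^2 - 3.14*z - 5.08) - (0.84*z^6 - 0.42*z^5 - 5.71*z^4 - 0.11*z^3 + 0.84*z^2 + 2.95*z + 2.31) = 0.15*z^6 - 0.79*z^5 + 2.45*z^4 + 2.85*z^3 + 2.52*z^2 - 6.09*z - 7.39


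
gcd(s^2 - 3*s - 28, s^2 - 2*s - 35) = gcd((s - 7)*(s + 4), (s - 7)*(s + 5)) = s - 7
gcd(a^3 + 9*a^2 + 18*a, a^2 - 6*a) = a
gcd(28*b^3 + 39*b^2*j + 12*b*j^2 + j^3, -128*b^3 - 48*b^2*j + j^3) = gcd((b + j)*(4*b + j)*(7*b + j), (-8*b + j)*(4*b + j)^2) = 4*b + j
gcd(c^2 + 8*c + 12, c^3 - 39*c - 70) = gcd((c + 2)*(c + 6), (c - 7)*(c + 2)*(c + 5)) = c + 2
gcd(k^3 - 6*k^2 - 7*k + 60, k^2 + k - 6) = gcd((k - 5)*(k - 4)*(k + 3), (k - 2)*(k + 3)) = k + 3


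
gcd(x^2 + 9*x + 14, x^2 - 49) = x + 7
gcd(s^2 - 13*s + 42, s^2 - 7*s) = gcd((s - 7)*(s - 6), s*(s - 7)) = s - 7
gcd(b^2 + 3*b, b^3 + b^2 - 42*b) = b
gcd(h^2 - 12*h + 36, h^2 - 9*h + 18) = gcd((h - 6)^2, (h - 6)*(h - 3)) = h - 6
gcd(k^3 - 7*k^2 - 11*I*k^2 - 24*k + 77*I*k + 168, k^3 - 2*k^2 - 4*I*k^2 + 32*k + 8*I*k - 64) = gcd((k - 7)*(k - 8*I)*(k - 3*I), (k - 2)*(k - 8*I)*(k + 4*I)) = k - 8*I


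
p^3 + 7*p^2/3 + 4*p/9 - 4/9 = (p - 1/3)*(p + 2/3)*(p + 2)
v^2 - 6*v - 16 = (v - 8)*(v + 2)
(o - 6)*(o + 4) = o^2 - 2*o - 24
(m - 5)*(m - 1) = m^2 - 6*m + 5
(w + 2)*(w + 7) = w^2 + 9*w + 14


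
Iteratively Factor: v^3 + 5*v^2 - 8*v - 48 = (v - 3)*(v^2 + 8*v + 16) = (v - 3)*(v + 4)*(v + 4)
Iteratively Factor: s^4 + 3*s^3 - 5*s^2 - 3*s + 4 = (s + 4)*(s^3 - s^2 - s + 1) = (s - 1)*(s + 4)*(s^2 - 1) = (s - 1)*(s + 1)*(s + 4)*(s - 1)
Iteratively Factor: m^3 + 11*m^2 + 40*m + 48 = (m + 4)*(m^2 + 7*m + 12) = (m + 4)^2*(m + 3)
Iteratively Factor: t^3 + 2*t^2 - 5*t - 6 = (t + 3)*(t^2 - t - 2) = (t - 2)*(t + 3)*(t + 1)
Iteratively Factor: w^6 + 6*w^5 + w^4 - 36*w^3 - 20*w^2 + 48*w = (w - 2)*(w^5 + 8*w^4 + 17*w^3 - 2*w^2 - 24*w) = (w - 2)*(w + 4)*(w^4 + 4*w^3 + w^2 - 6*w) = (w - 2)*(w + 2)*(w + 4)*(w^3 + 2*w^2 - 3*w) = w*(w - 2)*(w + 2)*(w + 4)*(w^2 + 2*w - 3) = w*(w - 2)*(w - 1)*(w + 2)*(w + 4)*(w + 3)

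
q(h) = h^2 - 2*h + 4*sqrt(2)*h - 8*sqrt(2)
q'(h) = 2*h - 2 + 4*sqrt(2)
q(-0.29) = -12.29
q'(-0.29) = 3.08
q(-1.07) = -14.08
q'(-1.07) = 1.52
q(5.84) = 44.15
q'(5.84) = 15.34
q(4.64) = 27.18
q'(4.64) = 12.94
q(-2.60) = -14.06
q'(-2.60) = -1.54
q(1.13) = -5.90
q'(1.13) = 5.92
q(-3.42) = -12.12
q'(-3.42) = -3.18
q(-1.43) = -14.50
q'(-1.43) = 0.80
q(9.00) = 102.60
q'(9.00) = 21.66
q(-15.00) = 158.83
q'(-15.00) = -26.34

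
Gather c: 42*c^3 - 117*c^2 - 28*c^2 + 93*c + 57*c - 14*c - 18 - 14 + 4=42*c^3 - 145*c^2 + 136*c - 28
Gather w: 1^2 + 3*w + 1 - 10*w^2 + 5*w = -10*w^2 + 8*w + 2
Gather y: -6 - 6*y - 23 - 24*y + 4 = -30*y - 25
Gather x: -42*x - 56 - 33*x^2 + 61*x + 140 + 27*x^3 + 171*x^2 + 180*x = 27*x^3 + 138*x^2 + 199*x + 84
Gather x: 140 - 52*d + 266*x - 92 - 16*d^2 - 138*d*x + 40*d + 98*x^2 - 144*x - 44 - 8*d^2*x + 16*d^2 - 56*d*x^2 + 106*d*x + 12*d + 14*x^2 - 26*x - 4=x^2*(112 - 56*d) + x*(-8*d^2 - 32*d + 96)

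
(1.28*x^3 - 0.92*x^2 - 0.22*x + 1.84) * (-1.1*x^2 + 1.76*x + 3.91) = -1.408*x^5 + 3.2648*x^4 + 3.6276*x^3 - 6.0084*x^2 + 2.3782*x + 7.1944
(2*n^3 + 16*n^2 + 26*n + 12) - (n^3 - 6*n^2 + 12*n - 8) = n^3 + 22*n^2 + 14*n + 20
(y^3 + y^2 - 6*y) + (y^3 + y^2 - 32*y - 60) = 2*y^3 + 2*y^2 - 38*y - 60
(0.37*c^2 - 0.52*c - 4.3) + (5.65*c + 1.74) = 0.37*c^2 + 5.13*c - 2.56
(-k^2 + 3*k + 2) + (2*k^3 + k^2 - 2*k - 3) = 2*k^3 + k - 1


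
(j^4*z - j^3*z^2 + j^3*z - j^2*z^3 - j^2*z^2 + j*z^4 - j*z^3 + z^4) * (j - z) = j^5*z - 2*j^4*z^2 + j^4*z - 2*j^3*z^2 + 2*j^2*z^4 - j*z^5 + 2*j*z^4 - z^5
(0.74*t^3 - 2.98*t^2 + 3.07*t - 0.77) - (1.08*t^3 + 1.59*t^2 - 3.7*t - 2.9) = -0.34*t^3 - 4.57*t^2 + 6.77*t + 2.13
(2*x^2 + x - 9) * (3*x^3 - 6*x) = 6*x^5 + 3*x^4 - 39*x^3 - 6*x^2 + 54*x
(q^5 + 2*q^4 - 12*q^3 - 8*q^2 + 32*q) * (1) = q^5 + 2*q^4 - 12*q^3 - 8*q^2 + 32*q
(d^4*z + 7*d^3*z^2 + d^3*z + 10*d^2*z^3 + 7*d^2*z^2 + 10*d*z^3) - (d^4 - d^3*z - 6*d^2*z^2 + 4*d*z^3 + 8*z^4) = d^4*z - d^4 + 7*d^3*z^2 + 2*d^3*z + 10*d^2*z^3 + 13*d^2*z^2 + 6*d*z^3 - 8*z^4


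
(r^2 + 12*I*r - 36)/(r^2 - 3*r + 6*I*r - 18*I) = (r + 6*I)/(r - 3)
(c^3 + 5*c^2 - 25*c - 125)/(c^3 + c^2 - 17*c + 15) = (c^2 - 25)/(c^2 - 4*c + 3)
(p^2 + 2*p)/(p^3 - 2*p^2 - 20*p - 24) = p/(p^2 - 4*p - 12)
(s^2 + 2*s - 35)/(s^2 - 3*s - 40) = (-s^2 - 2*s + 35)/(-s^2 + 3*s + 40)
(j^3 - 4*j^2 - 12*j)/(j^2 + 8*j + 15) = j*(j^2 - 4*j - 12)/(j^2 + 8*j + 15)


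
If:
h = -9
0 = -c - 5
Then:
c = -5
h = -9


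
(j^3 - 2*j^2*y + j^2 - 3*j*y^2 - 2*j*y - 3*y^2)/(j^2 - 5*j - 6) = (j^2 - 2*j*y - 3*y^2)/(j - 6)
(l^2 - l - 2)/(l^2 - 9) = (l^2 - l - 2)/(l^2 - 9)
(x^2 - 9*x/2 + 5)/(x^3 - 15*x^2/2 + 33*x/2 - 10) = (x - 2)/(x^2 - 5*x + 4)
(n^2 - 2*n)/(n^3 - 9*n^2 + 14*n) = 1/(n - 7)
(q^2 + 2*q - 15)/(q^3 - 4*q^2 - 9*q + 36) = (q + 5)/(q^2 - q - 12)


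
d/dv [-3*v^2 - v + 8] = -6*v - 1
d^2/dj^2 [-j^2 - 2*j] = -2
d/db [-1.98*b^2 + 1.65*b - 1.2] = 1.65 - 3.96*b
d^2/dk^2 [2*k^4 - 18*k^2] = 24*k^2 - 36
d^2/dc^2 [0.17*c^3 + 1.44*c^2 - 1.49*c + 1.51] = 1.02*c + 2.88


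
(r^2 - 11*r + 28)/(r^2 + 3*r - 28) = (r - 7)/(r + 7)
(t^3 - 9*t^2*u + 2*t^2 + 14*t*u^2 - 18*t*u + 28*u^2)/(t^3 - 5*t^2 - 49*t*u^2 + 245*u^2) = (t^2 - 2*t*u + 2*t - 4*u)/(t^2 + 7*t*u - 5*t - 35*u)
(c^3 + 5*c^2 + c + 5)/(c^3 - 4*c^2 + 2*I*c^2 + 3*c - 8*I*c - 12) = (c^2 + c*(5 + I) + 5*I)/(c^2 + c*(-4 + 3*I) - 12*I)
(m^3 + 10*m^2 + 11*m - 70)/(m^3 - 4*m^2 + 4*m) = (m^2 + 12*m + 35)/(m*(m - 2))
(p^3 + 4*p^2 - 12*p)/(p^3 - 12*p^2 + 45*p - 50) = p*(p + 6)/(p^2 - 10*p + 25)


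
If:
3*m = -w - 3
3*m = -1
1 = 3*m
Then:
No Solution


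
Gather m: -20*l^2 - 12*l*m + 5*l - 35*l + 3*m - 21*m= -20*l^2 - 30*l + m*(-12*l - 18)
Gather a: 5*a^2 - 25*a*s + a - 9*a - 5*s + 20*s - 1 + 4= 5*a^2 + a*(-25*s - 8) + 15*s + 3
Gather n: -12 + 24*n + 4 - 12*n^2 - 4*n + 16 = -12*n^2 + 20*n + 8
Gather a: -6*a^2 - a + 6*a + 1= -6*a^2 + 5*a + 1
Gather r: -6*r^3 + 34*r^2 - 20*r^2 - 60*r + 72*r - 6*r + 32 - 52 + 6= -6*r^3 + 14*r^2 + 6*r - 14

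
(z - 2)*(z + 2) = z^2 - 4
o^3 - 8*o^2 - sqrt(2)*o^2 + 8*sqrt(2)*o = o*(o - 8)*(o - sqrt(2))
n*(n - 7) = n^2 - 7*n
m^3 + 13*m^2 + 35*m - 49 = (m - 1)*(m + 7)^2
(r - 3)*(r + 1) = r^2 - 2*r - 3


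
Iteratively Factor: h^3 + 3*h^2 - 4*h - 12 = (h - 2)*(h^2 + 5*h + 6) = (h - 2)*(h + 2)*(h + 3)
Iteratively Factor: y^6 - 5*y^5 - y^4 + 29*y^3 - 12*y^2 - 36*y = (y + 1)*(y^5 - 6*y^4 + 5*y^3 + 24*y^2 - 36*y) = y*(y + 1)*(y^4 - 6*y^3 + 5*y^2 + 24*y - 36) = y*(y - 2)*(y + 1)*(y^3 - 4*y^2 - 3*y + 18) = y*(y - 2)*(y + 1)*(y + 2)*(y^2 - 6*y + 9) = y*(y - 3)*(y - 2)*(y + 1)*(y + 2)*(y - 3)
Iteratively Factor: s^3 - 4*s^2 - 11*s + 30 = (s - 5)*(s^2 + s - 6) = (s - 5)*(s - 2)*(s + 3)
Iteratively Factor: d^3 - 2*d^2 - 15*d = (d + 3)*(d^2 - 5*d) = (d - 5)*(d + 3)*(d)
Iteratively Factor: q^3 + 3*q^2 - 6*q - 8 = (q + 1)*(q^2 + 2*q - 8) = (q - 2)*(q + 1)*(q + 4)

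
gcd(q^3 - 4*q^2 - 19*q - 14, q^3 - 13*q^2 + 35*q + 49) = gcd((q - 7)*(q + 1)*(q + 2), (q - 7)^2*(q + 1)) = q^2 - 6*q - 7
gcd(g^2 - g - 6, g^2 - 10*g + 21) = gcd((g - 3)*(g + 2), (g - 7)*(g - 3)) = g - 3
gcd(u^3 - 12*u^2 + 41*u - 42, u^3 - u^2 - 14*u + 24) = u^2 - 5*u + 6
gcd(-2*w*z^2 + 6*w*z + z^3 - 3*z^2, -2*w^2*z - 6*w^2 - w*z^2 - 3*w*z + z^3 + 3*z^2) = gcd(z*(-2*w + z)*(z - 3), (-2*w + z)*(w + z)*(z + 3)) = -2*w + z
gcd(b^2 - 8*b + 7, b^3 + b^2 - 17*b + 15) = b - 1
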